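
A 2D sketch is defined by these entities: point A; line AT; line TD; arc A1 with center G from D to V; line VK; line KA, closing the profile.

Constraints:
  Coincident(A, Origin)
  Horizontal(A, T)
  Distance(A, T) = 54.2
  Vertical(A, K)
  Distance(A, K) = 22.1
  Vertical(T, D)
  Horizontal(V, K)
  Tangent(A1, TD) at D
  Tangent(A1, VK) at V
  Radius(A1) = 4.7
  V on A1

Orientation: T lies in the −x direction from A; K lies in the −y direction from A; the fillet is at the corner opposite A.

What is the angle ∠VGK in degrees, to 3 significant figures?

84.6°

A is at the origin; A and T share the same y with |AT| = 54.2 and T on the −x side, so T = (-54.2, 0.00). A and K share the same x with |AK| = 22.1 and K on the −y side, so K = (0.00, -22.1). The virtual corner opposite A is at (-54.2, -22.1). Since A1 is tangent to TD there, GD ⟂ TD and the tangent condition forces GV to be normal to VK, with radius 4.7, so the center G sits 4.7 in from both sides at G = (-49.5, -17.4). That places the tangent points at D = (-54.2, -17.4) on TD and V = (-49.5, -22.1) on VK. Then cos ∠VGK = GV·GK / (|GV||GK|), giving 84.6°.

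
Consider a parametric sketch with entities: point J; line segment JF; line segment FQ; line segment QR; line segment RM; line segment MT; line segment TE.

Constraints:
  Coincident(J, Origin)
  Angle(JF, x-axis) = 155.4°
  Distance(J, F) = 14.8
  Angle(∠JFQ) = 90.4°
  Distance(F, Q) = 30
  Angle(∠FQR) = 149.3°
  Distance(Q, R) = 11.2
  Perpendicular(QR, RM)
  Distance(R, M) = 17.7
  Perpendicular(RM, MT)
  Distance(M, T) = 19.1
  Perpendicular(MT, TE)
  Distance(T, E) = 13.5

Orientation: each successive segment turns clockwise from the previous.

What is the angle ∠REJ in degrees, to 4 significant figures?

126.0°

J is at the origin; JF runs at 155.4° with length 14.8, so F = (-13.46, 6.161). ∠JFQ = 90.4° gives FQ at 65.80° from the x-axis; with |FQ| = 30.0, Q = (-1.159, 33.52). ∠FQR = 149.3° gives QR at 35.10° from the x-axis; with |QR| = 11.2, R = (8.004, 39.96). QR is perpendicular to RM, so RM runs at -54.90°; with |RM| = 17.7, M = (18.18, 25.48). The perpendicularity gives MT at right angles to RM, so MT runs at -144.9°; with |MT| = 19.1, T = (2.555, 14.50). MT ⟂ TE, so TE runs at 125.1°; with |TE| = 13.5, E = (-5.207, 25.55). Then cos ∠REJ = ER·EJ / (|ER||EJ|), giving 126.0°.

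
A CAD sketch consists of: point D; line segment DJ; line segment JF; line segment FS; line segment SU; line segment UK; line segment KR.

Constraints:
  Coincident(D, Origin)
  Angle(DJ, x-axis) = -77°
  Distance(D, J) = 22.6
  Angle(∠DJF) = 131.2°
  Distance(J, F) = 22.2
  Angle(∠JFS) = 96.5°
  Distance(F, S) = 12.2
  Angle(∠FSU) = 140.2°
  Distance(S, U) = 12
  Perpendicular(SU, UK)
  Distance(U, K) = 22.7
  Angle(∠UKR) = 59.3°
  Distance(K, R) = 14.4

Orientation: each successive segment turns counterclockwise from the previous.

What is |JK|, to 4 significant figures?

9.889

D is at the origin; DJ runs at -77.0° with length 22.6, so J = (5.084, -22.02). ∠DJF = 131.2° gives JF at -28.20° from the x-axis; with |JF| = 22.2, F = (24.65, -32.51). ∠JFS = 96.5° gives FS at 55.30° from the x-axis; with |FS| = 12.2, S = (31.59, -22.48). ∠FSU = 140.2° gives SU at 95.10° from the x-axis; with |SU| = 12.0, U = (30.53, -10.53). SU is perpendicular to UK, so UK runs at -174.9°; with |UK| = 22.7, K = (7.917, -12.55). Then |JK| = |K − J| = 9.889.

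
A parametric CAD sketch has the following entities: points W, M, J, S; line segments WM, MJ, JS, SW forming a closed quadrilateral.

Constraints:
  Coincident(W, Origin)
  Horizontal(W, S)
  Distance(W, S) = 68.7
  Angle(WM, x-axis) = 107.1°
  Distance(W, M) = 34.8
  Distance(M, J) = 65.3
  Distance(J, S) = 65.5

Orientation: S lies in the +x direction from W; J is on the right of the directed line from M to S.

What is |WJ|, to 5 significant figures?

30.508

W is at the origin; WS is horizontal with |WS| = 68.7 and S in +x, so S = (68.7, 0). WM runs at 107.1° with |WM| = 34.8, so M = (-10.233, 33.262). J is determined by |MJ| = 65.3 and |JS| = 65.5 together: it lies at the intersection of circle(M, 65.3) and circle(S, 65.5). With |MS| = 85.654, the foot of the radical line on MS is 42.675 from M and the perpendicular offset is √(65.3² − 42.675²) = 49.426. Taking the right-of-MS solution: J = (9.8996, -28.858).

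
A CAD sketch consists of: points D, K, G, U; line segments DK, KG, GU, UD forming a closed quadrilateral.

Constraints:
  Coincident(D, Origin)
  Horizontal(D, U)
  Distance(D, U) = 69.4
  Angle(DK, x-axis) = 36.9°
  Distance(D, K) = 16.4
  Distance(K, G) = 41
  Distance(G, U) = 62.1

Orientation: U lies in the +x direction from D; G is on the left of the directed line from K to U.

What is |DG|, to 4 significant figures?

55.84

D is at the origin; D and U share the same y with |DU| = 69.4 and U in +x, so U = (69.4, 0). DK runs at 36.9° with |DK| = 16.4, so K = (13.11, 9.847). G is determined by |KG| = 41.0 and |GU| = 62.1 together: it lies at the intersection of circle(K, 41.0) and circle(U, 62.1). With |KU| = 57.14, the foot of the radical line on KU is 9.534 from K and the perpendicular offset is √(41.0² − 9.534²) = 39.88. Taking the left-of-KU solution: G = (29.38, 47.48).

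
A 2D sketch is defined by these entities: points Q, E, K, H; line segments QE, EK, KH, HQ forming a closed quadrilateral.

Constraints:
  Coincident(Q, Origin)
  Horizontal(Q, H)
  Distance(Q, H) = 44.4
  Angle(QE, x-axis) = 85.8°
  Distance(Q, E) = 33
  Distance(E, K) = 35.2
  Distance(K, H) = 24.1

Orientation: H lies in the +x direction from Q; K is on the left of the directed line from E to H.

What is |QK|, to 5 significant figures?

42.581

Checks: |EK| = 35.20 ✓; |KH| = 24.10 ✓.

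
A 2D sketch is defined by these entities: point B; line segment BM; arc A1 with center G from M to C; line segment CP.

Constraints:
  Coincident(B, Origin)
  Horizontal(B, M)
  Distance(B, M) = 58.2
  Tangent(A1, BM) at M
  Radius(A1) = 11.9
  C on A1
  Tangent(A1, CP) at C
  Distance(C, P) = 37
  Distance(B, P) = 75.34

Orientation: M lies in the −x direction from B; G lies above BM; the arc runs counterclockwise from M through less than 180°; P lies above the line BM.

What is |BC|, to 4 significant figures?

48.96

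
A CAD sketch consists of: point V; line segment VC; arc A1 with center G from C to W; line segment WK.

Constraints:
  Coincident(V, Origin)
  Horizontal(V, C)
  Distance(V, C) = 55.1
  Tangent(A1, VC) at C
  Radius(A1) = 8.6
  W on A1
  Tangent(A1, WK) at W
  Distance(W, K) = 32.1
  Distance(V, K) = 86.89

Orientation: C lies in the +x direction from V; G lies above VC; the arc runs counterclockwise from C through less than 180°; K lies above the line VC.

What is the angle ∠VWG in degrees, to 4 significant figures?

43.10°

Checks: |GW| = 8.600 ✓; ∠(GW, WK) = 90.00° ✓; |WK| = 32.10 ✓; |VK| = 86.89 ✓.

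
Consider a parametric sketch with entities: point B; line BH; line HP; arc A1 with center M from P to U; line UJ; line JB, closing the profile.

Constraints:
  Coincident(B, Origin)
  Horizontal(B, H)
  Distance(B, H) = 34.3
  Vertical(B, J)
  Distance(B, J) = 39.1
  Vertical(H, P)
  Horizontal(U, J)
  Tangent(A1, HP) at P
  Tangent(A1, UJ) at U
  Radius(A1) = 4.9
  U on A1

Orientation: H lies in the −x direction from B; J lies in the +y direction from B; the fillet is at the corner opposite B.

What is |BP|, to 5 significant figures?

48.437

B is at the origin; BH is horizontal with |BH| = 34.3 and H on the −x side, so H = (-34.300, 0.0000). BJ is vertical with |BJ| = 39.1 and J on the +y side, so J = (0.0000, 39.100). The virtual corner opposite B is at (-34.300, 39.100). A1 meets HP tangentially, so MP is at right angles to HP and the tangent condition forces MU to be normal to UJ, with radius 4.9, so the center M sits 4.9 in from both sides at M = (-29.400, 34.200). That places the tangent points at P = (-34.300, 34.200) on HP and U = (-29.400, 39.100) on UJ. Then |BP| = |P − B| = 48.437.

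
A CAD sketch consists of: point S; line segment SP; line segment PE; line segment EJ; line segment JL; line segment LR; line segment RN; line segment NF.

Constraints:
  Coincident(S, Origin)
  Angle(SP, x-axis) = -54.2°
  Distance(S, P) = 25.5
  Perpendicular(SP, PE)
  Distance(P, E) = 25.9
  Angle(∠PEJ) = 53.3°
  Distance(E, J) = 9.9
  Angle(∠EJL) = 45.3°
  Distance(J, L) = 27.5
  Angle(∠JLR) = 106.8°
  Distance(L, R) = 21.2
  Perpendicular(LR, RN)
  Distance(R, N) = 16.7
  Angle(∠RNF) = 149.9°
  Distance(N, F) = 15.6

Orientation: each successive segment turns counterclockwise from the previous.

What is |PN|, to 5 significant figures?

44.220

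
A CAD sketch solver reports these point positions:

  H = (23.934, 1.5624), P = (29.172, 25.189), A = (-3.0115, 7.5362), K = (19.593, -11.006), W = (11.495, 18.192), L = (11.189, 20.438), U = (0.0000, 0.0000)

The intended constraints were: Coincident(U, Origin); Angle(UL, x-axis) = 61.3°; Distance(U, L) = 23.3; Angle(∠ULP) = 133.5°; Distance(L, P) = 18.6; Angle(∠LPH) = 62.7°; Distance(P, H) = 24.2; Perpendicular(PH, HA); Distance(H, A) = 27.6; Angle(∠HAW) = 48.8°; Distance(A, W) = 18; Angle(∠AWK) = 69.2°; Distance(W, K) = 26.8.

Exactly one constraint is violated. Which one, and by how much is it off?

Distance(W, K) = 26.8 — off by 3.50.

U = (0.00, 0.00) ✓; UL at 61.30° ✓; |UL| = 23.30 ✓; ∠ULP = 133.5° ✓; |LP| = 18.60 ✓; ∠LPH = 62.70° ✓; |PH| = 24.20 ✓; ∠(PH, HA) = 90.00° ✓; |HA| = 27.60 ✓; ∠HAW = 48.80° ✓; |AW| = 18.00 ✓; ∠AWK = 69.20° ✓; |WK| = 30.30 ✗.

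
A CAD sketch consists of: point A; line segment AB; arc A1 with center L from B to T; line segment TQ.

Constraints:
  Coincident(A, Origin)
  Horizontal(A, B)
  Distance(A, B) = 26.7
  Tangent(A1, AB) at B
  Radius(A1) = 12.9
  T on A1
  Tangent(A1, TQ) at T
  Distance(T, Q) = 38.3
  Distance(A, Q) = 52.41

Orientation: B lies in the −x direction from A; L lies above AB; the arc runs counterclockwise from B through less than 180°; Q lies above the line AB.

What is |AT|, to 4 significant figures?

18.66

A is at the origin; A and B share the same y with |AB| = 26.7 and B on the −x side, so B = (-26.70, 0.000). Tangency of A1 to AB means the radius LB is perpendicular to AB, so L = B + (0, 12.9) = (-26.70, 12.90). Since LT ⟂ TQ (tangency), |LQ| = √(12.9² + 38.3²) = 40.41 regardless of where T sits on A1. So Q lies on both circle(A, 52.41) and circle(L, 40.41); the above-AB intersection is Q = (-12.76, 50.83). T is the foot of the tangent from Q: T = (-13.80, 12.55).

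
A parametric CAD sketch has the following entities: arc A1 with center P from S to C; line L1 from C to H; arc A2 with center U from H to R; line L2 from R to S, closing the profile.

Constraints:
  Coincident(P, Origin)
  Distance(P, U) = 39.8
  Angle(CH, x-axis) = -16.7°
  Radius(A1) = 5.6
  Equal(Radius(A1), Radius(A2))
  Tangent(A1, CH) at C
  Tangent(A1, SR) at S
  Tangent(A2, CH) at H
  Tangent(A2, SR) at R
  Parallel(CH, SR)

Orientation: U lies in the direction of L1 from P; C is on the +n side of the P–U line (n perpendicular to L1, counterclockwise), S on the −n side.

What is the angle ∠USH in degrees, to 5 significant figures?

7.7078°

Tangency of A1 to both parallel lines with radius 5.6 puts C and S at P ± 5.6·n: C = (1.6092, 5.3638), S = (-1.6092, -5.3638). Equal radii place H and R the same way about U: H = U + 5.6·n = (39.731, -6.0731), R = U − 5.6·n = (36.512, -16.801). Then cos ∠USH = SU·SH / (|SU||SH|), giving 7.7078°.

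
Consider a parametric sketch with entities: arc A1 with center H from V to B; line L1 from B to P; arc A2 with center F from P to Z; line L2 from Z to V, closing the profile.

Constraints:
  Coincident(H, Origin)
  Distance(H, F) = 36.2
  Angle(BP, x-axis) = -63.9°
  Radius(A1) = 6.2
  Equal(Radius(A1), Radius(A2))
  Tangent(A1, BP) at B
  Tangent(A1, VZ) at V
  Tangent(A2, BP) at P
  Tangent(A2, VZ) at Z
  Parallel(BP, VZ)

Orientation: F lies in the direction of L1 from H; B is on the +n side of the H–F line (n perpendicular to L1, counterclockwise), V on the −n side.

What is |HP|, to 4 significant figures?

36.73

The slot axis is L1's direction at -63.9°, so u = (cos -63.9°, sin -63.9°) = (0.4399, -0.8980) and n = (−sin -63.9°, cos -63.9°) = (0.8980, 0.4399). H is at the origin and F lies 36.2 along u from H, so F = 36.2·u = (15.93, -32.51). Tangency of A1 to both parallel lines with radius 6.2 puts B and V at H ± 6.2·n: B = (5.568, 2.728), V = (-5.568, -2.728). Equal radii place P and Z the same way about F: P = F + 6.2·n = (21.49, -29.78), Z = F − 6.2·n = (10.36, -35.24). Then |HP| = |P − H| = 36.73.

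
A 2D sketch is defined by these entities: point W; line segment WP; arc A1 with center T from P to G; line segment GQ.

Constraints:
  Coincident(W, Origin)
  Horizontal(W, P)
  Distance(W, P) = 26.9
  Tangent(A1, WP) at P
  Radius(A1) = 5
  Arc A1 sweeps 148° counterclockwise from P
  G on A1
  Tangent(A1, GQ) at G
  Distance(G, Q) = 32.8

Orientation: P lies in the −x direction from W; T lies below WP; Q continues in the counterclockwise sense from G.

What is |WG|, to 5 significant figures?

30.961

W is at the origin; WP is horizontal with |WP| = 26.9 and P on the −x side, so P = (-26.900, 0.0000). The tangent condition forces TP to be normal to WP, so T = P + (0, -5) = (-26.900, -5.0000). On A1, P sits at bearing 90° from T; a 148° counterclockwise sweep puts G at bearing 238°, so G = T + 5.0·(cos 238°, sin 238°) = (-29.550, -9.2402). Then |WG| = |G − W| = 30.961.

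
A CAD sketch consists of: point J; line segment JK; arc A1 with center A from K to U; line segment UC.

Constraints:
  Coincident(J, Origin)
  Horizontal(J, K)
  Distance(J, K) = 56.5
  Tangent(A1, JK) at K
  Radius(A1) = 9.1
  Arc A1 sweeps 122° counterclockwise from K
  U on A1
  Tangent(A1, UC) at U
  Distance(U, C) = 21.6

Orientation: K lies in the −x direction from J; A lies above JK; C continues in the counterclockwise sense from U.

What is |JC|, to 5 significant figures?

68.315

On A1, K sits at bearing -90° from A; a 122° counterclockwise sweep puts U at bearing 32°, so U = A + 9.1·(cos 32°, sin 32°) = (-48.783, 13.922). A1 meets UC tangentially, so AU is at right angles to UC, so UC runs along (−sin 32°, cos 32°); with |UC| = 21.6, C = (-60.229, 32.240). Then |JC| = |C − J| = 68.315.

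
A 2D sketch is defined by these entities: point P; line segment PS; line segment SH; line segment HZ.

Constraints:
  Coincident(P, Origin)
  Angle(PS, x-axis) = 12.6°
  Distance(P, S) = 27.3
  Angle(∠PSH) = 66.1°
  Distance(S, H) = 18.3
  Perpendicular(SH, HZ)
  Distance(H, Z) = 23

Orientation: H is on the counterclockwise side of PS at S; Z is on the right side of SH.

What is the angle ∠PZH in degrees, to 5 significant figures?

8.5842°

P is at the origin; PS runs at 12.6° with length 27.3, so S = 27.3·(cos 12.6°, sin 12.6°) = (26.643, 5.9553). ∠PSH = 66.1°, so SH runs at 12.6° + (180° − 66.1°) = 126.50° from the x-axis; with |SH| = 18.3, H = S + 18.3·(cos 126.50°, sin 126.50°) = (15.757, 20.666). SH is perpendicular to HZ; with |HZ| = 23.0 on the right of SH, Z = H + 23.0·(0.80386, 0.59482) = (34.246, 34.347). Then cos ∠PZH = ZP·ZH / (|ZP||ZH|), giving 8.5842°.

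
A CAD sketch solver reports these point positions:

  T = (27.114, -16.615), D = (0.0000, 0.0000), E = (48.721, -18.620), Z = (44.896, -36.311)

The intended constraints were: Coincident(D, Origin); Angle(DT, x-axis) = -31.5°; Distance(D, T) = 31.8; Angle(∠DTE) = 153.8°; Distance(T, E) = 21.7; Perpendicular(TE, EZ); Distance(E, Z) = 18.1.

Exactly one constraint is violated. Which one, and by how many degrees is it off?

Perpendicular(TE, EZ) — off by 6.90°.

D = (0.00, 0.00) ✓; DT at -31.50° ✓; |DT| = 31.80 ✓; ∠DTE = 153.8° ✓; |TE| = 21.70 ✓; ∠(TE, EZ) = 96.90° ✗; |EZ| = 18.10 ✓.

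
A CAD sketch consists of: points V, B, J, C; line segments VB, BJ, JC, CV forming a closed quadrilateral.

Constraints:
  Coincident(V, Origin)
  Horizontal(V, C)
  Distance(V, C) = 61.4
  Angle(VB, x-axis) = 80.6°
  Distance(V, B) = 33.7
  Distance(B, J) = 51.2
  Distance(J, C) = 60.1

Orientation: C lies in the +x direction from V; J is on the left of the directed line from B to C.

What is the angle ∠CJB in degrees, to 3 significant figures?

71.0°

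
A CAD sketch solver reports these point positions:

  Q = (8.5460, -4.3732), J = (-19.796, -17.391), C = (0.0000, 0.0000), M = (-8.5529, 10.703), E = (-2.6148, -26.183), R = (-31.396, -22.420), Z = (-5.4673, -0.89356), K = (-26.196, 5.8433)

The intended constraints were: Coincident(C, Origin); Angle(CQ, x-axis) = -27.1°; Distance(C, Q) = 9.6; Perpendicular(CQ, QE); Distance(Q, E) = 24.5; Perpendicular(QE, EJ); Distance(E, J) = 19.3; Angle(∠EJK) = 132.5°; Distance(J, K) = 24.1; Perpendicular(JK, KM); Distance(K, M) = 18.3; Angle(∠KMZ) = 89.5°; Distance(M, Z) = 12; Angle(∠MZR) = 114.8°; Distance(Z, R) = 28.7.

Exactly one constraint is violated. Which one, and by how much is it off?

Distance(Z, R) = 28.7 — off by 5.00.

C = (0.00, 0.00) ✓; CQ at -27.10° ✓; |CQ| = 9.600 ✓; ∠(CQ, QE) = 90.00° ✓; |QE| = 24.50 ✓; ∠(QE, EJ) = 90.00° ✓; |EJ| = 19.30 ✓; ∠EJK = 132.5° ✓; |JK| = 24.10 ✓; ∠(JK, KM) = 90.00° ✓; |KM| = 18.30 ✓; ∠KMZ = 89.50° ✓; |MZ| = 12.00 ✓; ∠MZR = 114.8° ✓; |ZR| = 33.70 ✗.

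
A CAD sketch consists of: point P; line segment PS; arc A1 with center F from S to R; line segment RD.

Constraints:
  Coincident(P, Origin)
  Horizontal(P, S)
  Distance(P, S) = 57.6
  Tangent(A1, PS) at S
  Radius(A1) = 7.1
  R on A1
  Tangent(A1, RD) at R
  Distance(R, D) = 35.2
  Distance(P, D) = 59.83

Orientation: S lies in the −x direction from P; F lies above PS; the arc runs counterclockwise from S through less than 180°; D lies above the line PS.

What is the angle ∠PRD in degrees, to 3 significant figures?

85.9°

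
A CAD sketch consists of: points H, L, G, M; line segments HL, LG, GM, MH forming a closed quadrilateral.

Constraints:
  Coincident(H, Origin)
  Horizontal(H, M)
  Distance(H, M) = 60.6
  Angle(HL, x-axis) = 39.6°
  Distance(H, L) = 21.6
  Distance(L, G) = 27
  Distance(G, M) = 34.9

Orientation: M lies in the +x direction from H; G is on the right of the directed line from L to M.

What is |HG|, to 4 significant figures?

29.58

H is at the origin; H and M share the same y with |HM| = 60.6 and M in +x, so M = (60.6, 0). HL runs at 39.6° with |HL| = 21.6, so L = (16.64, 13.77). G is determined by |LG| = 27.0 and |GM| = 34.9 together: it lies at the intersection of circle(L, 27.0) and circle(M, 34.9). With |LM| = 46.06, the foot of the radical line on LM is 17.72 from L and the perpendicular offset is √(27.0² − 17.72²) = 20.37. Taking the right-of-LM solution: G = (27.47, -10.97).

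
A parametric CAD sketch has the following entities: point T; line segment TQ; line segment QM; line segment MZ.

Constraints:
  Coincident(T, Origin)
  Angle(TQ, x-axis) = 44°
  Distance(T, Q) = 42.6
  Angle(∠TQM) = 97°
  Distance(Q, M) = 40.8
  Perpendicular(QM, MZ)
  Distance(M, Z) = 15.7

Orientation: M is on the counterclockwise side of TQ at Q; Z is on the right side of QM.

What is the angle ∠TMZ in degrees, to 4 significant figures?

132.6°

T is at the origin; TQ runs at 44.0° with length 42.6, so Q = 42.6·(cos 44.0°, sin 44.0°) = (30.64, 29.59). ∠TQM = 97.0°, so QM runs at 44.0° + (180° − 97.0°) = 127.0° from the x-axis; with |QM| = 40.8, M = Q + 40.8·(cos 127.0°, sin 127.0°) = (6.090, 62.18). QM ⟂ MZ; with |MZ| = 15.7 on the right of QM, Z = M + 15.7·(0.7986, 0.6018) = (18.63, 71.63). Then cos ∠TMZ = MT·MZ / (|MT||MZ|), giving 132.6°.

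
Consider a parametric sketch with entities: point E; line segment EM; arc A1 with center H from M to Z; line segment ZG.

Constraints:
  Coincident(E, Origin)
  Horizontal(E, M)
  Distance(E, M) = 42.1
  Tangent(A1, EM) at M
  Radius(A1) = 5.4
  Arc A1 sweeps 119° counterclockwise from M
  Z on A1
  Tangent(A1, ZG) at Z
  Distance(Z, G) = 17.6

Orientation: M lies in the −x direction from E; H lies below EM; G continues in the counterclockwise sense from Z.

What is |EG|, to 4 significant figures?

44.88

E is at the origin; EM is horizontal with |EM| = 42.1 and M on the −x side, so M = (-42.10, 0.000). A1 meets EM tangentially, so HM is at right angles to EM, so H = M + (0, -5.4) = (-42.10, -5.400). On A1, M sits at bearing 90° from H; a 119° counterclockwise sweep puts Z at bearing 209°, so Z = H + 5.4·(cos 209°, sin 209°) = (-46.82, -8.018). Tangency of A1 to ZG means the radius HZ is perpendicular to ZG, so ZG runs along (−sin 209°, cos 209°); with |ZG| = 17.6, G = (-38.29, -23.41). Then |EG| = |G − E| = 44.88.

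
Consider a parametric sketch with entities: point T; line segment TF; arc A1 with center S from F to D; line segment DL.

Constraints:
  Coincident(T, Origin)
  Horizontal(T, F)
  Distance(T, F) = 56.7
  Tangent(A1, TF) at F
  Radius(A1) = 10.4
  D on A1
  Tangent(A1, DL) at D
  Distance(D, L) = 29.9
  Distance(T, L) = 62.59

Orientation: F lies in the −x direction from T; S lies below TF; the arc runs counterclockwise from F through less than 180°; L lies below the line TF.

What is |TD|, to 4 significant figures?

67.18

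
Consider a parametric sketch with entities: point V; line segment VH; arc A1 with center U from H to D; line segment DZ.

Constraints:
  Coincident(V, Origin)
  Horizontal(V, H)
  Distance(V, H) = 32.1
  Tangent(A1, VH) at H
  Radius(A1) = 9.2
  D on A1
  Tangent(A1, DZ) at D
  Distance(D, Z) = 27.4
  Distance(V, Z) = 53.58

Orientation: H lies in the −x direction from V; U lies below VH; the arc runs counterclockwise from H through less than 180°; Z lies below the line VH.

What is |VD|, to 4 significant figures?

42.48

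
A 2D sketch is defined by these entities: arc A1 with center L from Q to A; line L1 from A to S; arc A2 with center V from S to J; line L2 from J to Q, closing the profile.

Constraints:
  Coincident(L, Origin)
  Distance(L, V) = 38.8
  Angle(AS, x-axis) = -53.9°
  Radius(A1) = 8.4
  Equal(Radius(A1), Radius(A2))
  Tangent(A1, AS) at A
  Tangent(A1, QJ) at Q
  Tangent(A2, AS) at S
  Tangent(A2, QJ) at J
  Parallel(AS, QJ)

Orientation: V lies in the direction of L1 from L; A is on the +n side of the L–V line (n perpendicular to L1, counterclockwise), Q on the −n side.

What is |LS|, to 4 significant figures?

39.70

Tangency of A1 to both parallel lines with radius 8.4 puts A and Q at L ± 8.4·n: A = (6.787, 4.949), Q = (-6.787, -4.949). Equal radii place S and J the same way about V: S = V + 8.4·n = (29.65, -26.40), J = V − 8.4·n = (16.07, -36.30). Then |LS| = |S − L| = 39.70.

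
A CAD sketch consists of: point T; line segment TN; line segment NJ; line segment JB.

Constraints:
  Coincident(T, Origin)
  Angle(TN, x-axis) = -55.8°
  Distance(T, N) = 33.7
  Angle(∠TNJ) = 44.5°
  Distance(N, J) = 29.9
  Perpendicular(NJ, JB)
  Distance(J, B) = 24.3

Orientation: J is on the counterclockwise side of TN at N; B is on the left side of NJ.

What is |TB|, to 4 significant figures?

5.903

T is at the origin; TN runs at -55.8° with length 33.7, so N = 33.7·(cos -55.8°, sin -55.8°) = (18.94, -27.87). ∠TNJ = 44.5°, so NJ runs at -55.8° + (180° − 44.5°) = 79.70° from the x-axis; with |NJ| = 29.9, J = N + 29.9·(cos 79.70°, sin 79.70°) = (24.29, 1.546). NJ ⟂ JB; with |JB| = 24.3 on the left of NJ, B = J + 24.3·(-0.9839, 0.1788) = (0.3800, 5.890). Then |TB| = |B − T| = 5.903.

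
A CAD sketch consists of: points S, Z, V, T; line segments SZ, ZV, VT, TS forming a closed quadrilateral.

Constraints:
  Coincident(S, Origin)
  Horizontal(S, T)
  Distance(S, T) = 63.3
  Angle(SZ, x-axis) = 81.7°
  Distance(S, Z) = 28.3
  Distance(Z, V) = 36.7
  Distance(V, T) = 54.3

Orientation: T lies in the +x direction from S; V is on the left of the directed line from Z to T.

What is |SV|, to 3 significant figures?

58.8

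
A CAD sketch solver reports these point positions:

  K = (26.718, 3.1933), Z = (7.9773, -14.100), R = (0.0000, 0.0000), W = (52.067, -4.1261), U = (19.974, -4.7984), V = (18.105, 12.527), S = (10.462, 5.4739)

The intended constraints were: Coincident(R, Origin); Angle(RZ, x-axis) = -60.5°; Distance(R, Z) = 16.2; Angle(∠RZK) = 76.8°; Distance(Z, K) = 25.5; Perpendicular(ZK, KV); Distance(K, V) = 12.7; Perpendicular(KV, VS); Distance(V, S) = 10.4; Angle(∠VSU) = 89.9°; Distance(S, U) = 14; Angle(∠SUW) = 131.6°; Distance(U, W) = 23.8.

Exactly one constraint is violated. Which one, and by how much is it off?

Distance(U, W) = 23.8 — off by 8.30.

R = (0.00, 0.00) ✓; RZ at -60.50° ✓; |RZ| = 16.20 ✓; ∠RZK = 76.80° ✓; |ZK| = 25.50 ✓; ∠(ZK, KV) = 90.00° ✓; |KV| = 12.70 ✓; ∠(KV, VS) = 90.00° ✓; |VS| = 10.40 ✓; ∠VSU = 89.90° ✓; |SU| = 14.00 ✓; ∠SUW = 131.6° ✓; |UW| = 32.10 ✗.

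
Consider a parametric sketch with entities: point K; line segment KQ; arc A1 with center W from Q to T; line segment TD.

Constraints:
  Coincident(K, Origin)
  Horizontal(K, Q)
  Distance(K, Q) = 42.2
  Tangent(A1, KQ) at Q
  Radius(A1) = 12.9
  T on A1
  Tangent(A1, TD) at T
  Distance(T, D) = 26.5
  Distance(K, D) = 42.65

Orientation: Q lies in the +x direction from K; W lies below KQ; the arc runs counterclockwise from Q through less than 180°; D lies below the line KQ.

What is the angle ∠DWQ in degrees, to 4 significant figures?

140.5°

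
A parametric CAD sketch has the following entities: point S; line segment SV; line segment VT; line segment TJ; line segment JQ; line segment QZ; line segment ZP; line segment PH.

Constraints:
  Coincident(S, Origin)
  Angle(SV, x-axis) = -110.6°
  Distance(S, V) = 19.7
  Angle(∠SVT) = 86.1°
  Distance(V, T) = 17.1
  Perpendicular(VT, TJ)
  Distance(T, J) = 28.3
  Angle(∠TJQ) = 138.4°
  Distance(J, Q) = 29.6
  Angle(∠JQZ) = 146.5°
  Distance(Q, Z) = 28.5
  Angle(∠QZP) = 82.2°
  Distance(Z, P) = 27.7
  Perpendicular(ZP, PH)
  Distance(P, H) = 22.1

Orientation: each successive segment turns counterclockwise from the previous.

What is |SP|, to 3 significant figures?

36.4

S is at the origin; SV runs at -110.6° with length 19.7, so V = (-6.93, -18.4). ∠SVT = 86.1° gives VT at -16.7° from the x-axis; with |VT| = 17.1, T = (9.45, -23.4). The perpendicularity gives TJ at right angles to VT, so TJ runs at 73.3°; with |TJ| = 28.3, J = (17.6, 3.75). ∠TJQ = 138.4° gives JQ at 115° from the x-axis; with |JQ| = 29.6, Q = (5.12, 30.6). ∠JQZ = 146.5° gives QZ at 148° from the x-axis; with |QZ| = 28.5, Z = (-19.2, 45.5). ∠QZP = 82.2° gives ZP at -114° from the x-axis; with |ZP| = 27.7, P = (-30.3, 20.2). Then |SP| = |P − S| = 36.4.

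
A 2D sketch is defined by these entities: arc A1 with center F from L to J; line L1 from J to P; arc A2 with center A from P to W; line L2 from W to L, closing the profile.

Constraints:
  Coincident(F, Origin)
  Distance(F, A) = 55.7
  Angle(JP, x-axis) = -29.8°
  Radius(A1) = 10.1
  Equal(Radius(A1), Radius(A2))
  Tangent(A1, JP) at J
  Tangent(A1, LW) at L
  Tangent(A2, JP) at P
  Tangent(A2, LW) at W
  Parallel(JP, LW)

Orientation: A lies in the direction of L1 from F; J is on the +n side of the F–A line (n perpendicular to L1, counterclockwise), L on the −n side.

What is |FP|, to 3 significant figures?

56.6

Tangency of A1 to both parallel lines with radius 10.1 puts J and L at F ± 10.1·n: J = (5.02, 8.76), L = (-5.02, -8.76). Equal radii place P and W the same way about A: P = A + 10.1·n = (53.4, -18.9), W = A − 10.1·n = (43.3, -36.4). Then |FP| = |P − F| = 56.6.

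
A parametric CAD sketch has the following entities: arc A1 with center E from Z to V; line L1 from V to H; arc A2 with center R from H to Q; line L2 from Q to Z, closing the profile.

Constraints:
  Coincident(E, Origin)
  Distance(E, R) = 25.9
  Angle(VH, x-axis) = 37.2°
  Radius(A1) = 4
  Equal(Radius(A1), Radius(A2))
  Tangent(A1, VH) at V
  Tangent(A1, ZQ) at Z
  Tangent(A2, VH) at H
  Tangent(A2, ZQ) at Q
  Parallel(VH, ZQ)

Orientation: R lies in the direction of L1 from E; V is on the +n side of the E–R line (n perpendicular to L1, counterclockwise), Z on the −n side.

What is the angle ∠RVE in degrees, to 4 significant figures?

81.22°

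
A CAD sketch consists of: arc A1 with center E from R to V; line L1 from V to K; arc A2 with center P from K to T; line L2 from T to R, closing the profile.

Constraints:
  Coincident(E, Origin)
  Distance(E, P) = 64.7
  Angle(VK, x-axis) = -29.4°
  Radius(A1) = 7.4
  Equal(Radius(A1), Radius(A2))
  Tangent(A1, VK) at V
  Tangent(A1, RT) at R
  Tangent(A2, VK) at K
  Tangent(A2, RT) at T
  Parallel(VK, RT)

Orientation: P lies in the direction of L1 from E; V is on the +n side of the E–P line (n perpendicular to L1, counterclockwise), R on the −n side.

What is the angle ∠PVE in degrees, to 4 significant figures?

83.48°

E is at the origin and P lies 64.7 along u from E, so P = 64.7·u = (56.37, -31.76). Tangency of A1 to both parallel lines with radius 7.4 puts V and R at E ± 7.4·n: V = (3.633, 6.447), R = (-3.633, -6.447). Then cos ∠PVE = VP·VE / (|VP||VE|), giving 83.48°.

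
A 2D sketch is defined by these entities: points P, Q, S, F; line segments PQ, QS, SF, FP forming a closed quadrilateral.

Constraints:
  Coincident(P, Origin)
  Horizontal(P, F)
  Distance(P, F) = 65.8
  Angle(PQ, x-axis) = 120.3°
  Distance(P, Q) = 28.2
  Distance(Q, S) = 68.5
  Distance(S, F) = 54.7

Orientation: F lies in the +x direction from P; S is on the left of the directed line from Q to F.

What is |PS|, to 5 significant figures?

71.021

Checks: |QS| = 68.50 ✓; |SF| = 54.70 ✓.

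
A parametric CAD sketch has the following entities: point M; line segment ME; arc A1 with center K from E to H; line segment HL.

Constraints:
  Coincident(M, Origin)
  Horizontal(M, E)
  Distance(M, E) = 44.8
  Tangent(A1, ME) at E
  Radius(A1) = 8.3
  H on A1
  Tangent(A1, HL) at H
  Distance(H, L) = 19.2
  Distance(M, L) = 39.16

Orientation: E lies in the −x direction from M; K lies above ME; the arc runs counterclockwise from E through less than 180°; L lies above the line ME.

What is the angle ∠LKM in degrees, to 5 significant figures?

59.061°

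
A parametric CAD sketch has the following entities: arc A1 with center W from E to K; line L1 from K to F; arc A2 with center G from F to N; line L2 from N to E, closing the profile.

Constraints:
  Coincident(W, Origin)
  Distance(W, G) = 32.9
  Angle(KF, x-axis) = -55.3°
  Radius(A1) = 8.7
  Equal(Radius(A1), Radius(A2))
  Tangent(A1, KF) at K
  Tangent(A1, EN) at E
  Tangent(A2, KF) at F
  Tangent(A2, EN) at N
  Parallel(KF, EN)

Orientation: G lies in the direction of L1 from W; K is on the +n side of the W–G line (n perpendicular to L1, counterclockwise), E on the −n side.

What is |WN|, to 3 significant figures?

34.0

The slot axis is L1's direction at -55.3°, so u = (cos -55.3°, sin -55.3°) = (0.569, -0.822) and n = (−sin -55.3°, cos -55.3°) = (0.822, 0.569). W is at the origin and G lies 32.9 along u from W, so G = 32.9·u = (18.7, -27.0). Tangency of A1 to both parallel lines with radius 8.7 puts K and E at W ± 8.7·n: K = (7.15, 4.95), E = (-7.15, -4.95). Equal radii place F and N the same way about G: F = G + 8.7·n = (25.9, -22.1), N = G − 8.7·n = (11.6, -32.0). Then |WN| = |N − W| = 34.0.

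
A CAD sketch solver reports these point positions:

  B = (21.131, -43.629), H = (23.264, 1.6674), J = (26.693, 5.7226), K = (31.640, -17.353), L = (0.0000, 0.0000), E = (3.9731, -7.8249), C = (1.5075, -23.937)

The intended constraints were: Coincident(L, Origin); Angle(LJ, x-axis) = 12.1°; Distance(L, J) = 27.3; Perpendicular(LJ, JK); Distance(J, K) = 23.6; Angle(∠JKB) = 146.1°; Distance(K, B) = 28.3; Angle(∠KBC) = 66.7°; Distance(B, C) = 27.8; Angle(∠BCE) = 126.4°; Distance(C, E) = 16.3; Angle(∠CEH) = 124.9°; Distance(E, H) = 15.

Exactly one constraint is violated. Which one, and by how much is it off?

Distance(E, H) = 15 — off by 6.50.

L = (0.00, 0.00) ✓; LJ at 12.10° ✓; |LJ| = 27.30 ✓; ∠(LJ, JK) = 90.00° ✓; |JK| = 23.60 ✓; ∠JKB = 146.1° ✓; |KB| = 28.30 ✓; ∠KBC = 66.70° ✓; |BC| = 27.80 ✓; ∠BCE = 126.4° ✓; |CE| = 16.30 ✓; ∠CEH = 124.9° ✓; |EH| = 21.50 ✗.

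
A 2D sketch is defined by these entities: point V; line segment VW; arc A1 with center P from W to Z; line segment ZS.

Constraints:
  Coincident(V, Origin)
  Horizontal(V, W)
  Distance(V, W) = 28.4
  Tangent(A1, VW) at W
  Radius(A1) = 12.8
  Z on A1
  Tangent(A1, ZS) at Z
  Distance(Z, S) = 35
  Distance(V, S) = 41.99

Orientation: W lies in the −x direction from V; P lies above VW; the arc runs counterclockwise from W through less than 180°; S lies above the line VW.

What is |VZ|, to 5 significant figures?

18.441

Checks: |PZ| = 12.80 ✓; ∠(PZ, ZS) = 90.00° ✓; |ZS| = 35.00 ✓; |VS| = 41.99 ✓.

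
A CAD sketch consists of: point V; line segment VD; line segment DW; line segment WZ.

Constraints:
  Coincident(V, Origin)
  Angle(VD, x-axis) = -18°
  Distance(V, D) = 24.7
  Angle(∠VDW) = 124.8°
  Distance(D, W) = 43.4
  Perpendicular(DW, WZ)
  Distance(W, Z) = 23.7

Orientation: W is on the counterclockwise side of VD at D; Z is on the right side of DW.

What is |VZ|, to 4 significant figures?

72.39

V is at the origin; VD runs at -18.0° with length 24.7, so D = 24.7·(cos -18.0°, sin -18.0°) = (23.49, -7.633). ∠VDW = 124.8°, so DW runs at -18.0° + (180° − 124.8°) = 37.20° from the x-axis; with |DW| = 43.4, W = D + 43.4·(cos 37.20°, sin 37.20°) = (58.06, 18.61). DW ⟂ WZ; with |WZ| = 23.7 on the right of DW, Z = W + 23.7·(0.6046, -0.7965) = (72.39, -0.2709). Then |VZ| = |Z − V| = 72.39.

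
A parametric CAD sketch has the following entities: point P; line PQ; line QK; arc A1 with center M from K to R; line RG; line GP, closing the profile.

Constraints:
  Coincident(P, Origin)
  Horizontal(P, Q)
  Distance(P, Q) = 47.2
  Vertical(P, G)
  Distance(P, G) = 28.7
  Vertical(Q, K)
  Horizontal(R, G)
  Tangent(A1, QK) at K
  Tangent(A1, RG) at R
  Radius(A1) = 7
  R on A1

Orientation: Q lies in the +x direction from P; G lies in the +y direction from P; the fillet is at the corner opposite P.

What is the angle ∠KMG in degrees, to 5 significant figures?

170.12°

P is at the origin; P and Q share the same y with |PQ| = 47.2 and Q on the +x side, so Q = (47.200, 0.0000). PG is vertical with |PG| = 28.7 and G on the +y side, so G = (0.0000, 28.700). The virtual corner opposite P is at (47.200, 28.700). A1 meets QK tangentially, so MK is at right angles to QK and the tangent condition forces MR to be normal to RG, with radius 7.0, so the center M sits 7.0 in from both sides at M = (40.200, 21.700). That places the tangent points at K = (47.200, 21.700) on QK and R = (40.200, 28.700) on RG. Then cos ∠KMG = MK·MG / (|MK||MG|), giving 170.12°.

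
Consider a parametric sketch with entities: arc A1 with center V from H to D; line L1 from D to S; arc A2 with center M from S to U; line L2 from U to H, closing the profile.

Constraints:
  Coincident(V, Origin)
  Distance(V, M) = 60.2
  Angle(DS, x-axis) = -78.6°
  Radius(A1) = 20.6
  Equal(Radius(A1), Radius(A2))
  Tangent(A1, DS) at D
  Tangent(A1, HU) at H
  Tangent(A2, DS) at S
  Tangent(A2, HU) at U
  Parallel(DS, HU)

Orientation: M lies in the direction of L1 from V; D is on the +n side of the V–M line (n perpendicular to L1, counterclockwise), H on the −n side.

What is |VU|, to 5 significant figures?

63.627

The slot axis is L1's direction at -78.6°, so u = (cos -78.6°, sin -78.6°) = (0.19766, -0.98027) and n = (−sin -78.6°, cos -78.6°) = (0.98027, 0.19766). V is at the origin and M lies 60.2 along u from V, so M = 60.2·u = (11.899, -59.012). Tangency of A1 to both parallel lines with radius 20.6 puts D and H at V ± 20.6·n: D = (20.194, 4.0717), H = (-20.194, -4.0717). Equal radii place S and U the same way about M: S = M + 20.6·n = (32.093, -54.941), U = M − 20.6·n = (-8.2946, -63.084). Then |VU| = |U − V| = 63.627.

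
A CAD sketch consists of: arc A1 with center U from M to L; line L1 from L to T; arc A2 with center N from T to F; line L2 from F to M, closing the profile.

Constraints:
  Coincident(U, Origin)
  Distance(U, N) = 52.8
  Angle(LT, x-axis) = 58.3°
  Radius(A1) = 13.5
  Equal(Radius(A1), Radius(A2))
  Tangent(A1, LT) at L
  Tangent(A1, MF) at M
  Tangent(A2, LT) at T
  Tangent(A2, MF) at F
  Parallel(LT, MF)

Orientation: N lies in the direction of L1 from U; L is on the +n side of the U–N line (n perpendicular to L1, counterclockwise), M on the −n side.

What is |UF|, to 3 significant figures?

54.5

Tangency of A1 to both parallel lines with radius 13.5 puts L and M at U ± 13.5·n: L = (-11.5, 7.09), M = (11.5, -7.09). Equal radii place T and F the same way about N: T = N + 13.5·n = (16.3, 52.0), F = N − 13.5·n = (39.2, 37.8). Then |UF| = |F − U| = 54.5.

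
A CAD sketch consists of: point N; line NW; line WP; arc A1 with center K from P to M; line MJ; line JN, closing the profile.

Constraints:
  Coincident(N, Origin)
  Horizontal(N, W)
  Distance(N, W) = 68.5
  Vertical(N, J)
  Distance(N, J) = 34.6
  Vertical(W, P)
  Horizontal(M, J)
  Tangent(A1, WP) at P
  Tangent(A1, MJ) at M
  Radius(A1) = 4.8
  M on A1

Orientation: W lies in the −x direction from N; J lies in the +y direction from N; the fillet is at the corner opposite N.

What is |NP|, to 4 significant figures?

74.70

The virtual corner opposite N is at (-68.50, 34.60). A1 meets WP tangentially, so KP is at right angles to WP and tangency of A1 to MJ means the radius KM is perpendicular to MJ, with radius 4.8, so the center K sits 4.8 in from both sides at K = (-63.70, 29.80). That places the tangent points at P = (-68.50, 29.80) on WP and M = (-63.70, 34.60) on MJ. Then |NP| = |P − N| = 74.70.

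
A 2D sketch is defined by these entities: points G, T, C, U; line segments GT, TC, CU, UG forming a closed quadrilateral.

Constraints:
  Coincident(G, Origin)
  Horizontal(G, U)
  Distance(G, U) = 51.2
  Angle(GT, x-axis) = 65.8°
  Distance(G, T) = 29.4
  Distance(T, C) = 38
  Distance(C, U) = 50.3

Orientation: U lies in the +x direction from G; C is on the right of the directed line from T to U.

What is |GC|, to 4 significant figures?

9.968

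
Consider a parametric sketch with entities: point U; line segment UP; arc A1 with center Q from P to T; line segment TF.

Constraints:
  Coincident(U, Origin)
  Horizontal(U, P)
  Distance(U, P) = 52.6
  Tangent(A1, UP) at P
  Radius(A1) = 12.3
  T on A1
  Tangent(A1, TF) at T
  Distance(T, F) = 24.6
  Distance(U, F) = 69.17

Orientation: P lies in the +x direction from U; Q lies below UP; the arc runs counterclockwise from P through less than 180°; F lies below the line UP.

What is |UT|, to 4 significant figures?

46.78

U is at the origin; U and P share the same y with |UP| = 52.6 and P on the +x side, so P = (52.60, 0.000). A1 meets UP tangentially, so QP is at right angles to UP, so Q = P + (0, -12.3) = (52.60, -12.30). Since QT ⟂ TF (tangency), |QF| = √(12.3² + 24.6²) = 27.50 regardless of where T sits on A1. So F lies on both circle(U, 69.17) and circle(Q, 27.50); the below-UP intersection is F = (56.80, -39.48). T is the foot of the tangent from F: T = (42.57, -19.41).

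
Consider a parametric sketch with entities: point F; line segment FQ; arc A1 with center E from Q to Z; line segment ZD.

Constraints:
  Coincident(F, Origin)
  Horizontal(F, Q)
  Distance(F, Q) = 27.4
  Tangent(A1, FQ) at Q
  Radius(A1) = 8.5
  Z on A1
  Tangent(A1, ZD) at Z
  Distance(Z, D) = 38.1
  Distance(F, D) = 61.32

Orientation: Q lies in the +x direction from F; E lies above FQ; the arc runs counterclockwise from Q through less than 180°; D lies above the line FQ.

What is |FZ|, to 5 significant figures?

36.490

F is at the origin; F and Q share the same y with |FQ| = 27.4 and Q on the +x side, so Q = (27.400, 0.0000). Tangency of A1 to FQ means the radius EQ is perpendicular to FQ, so E = Q + (0, 8.5) = (27.400, 8.5000). Since EZ ⟂ ZD (tangency), |ED| = √(8.5² + 38.1²) = 39.037 regardless of where Z sits on A1. So D lies on both circle(F, 61.32) and circle(E, 39.037); the above-FQ intersection is D = (41.953, 44.723). Z is the foot of the tangent from D: Z = (35.788, 7.1247).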